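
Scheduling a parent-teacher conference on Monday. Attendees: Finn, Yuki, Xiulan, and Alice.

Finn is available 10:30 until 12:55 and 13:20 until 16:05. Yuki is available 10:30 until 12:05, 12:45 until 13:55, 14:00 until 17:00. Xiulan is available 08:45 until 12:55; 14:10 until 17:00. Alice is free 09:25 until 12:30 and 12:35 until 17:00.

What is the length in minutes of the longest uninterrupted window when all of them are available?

Finn ∩ Yuki: 10:30-12:05, 12:45-12:55, 13:20-13:55, 14:00-16:05.
Finn ∩ Yuki ∩ Xiulan: 10:30-12:05, 12:45-12:55, 14:10-16:05.
Finn ∩ Yuki ∩ Xiulan ∩ Alice: 10:30-12:05, 12:45-12:55, 14:10-16:05.
The longest is 14:10-16:05 at 115 minutes.

115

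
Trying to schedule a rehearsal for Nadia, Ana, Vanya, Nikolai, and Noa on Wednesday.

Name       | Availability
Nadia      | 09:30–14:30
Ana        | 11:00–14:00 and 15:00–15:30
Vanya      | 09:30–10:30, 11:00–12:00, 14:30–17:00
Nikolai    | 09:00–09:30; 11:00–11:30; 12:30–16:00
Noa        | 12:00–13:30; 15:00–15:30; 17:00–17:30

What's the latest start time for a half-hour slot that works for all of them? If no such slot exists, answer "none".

Nadia ∩ Ana: 11:00-14:00.
Nadia ∩ Ana ∩ Vanya: 11:00-12:00.
Nadia ∩ Ana ∩ Vanya ∩ Nikolai: 11:00-11:30.
Nadia ∩ Ana ∩ Vanya ∩ Nikolai ∩ Noa: ∅.
There is no time when everyone is free.
No common window is at least 30 minutes long.

none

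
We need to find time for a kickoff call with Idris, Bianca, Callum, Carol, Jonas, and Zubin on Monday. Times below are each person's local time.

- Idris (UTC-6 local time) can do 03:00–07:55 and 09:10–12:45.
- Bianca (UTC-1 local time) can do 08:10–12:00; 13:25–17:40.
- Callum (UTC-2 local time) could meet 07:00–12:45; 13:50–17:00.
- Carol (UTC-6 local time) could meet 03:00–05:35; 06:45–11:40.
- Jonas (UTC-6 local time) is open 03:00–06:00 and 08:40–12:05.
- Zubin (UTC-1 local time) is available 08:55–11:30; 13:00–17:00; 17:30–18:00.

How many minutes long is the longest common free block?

110

Idris in UTC: 09:00-13:55, 15:10-18:45 (add 6h to convert from UTC-6).
Bianca in UTC: 09:10-13:00, 14:25-18:40 (add 1h to convert from UTC-1).
Callum in UTC: 09:00-14:45, 15:50-19:00 (add 2h to convert from UTC-2).
Carol in UTC: 09:00-11:35, 12:45-17:40 (add 6h to convert from UTC-6).
Jonas in UTC: 09:00-12:00, 14:40-18:05 (add 6h to convert from UTC-6).
Zubin in UTC: 09:55-12:30, 14:00-18:00, 18:30-19:00 (add 1h to convert from UTC-1).
Idris ∩ Bianca: 09:10-13:00, 15:10-18:40.
Idris ∩ Bianca ∩ Callum: 09:10-13:00, 15:50-18:40.
Idris ∩ Bianca ∩ Callum ∩ Carol: 09:10-11:35, 12:45-13:00, 15:50-17:40.
Idris ∩ Bianca ∩ Callum ∩ Carol ∩ Jonas: 09:10-11:35, 15:50-17:40.
Idris ∩ Bianca ∩ Callum ∩ Carol ∩ Jonas ∩ Zubin: 09:55-11:35, 15:50-17:40.
So the common availability across everyone is 09:55-11:35, 15:50-17:40.
The longest is 15:50-17:40 at 110 minutes.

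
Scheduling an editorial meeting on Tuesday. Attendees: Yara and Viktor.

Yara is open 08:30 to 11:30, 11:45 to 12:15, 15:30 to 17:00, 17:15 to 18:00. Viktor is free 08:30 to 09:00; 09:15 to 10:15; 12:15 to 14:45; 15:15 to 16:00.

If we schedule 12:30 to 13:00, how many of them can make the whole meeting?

1

Viktor can make the full 12:30-13:00 slot — that's 1.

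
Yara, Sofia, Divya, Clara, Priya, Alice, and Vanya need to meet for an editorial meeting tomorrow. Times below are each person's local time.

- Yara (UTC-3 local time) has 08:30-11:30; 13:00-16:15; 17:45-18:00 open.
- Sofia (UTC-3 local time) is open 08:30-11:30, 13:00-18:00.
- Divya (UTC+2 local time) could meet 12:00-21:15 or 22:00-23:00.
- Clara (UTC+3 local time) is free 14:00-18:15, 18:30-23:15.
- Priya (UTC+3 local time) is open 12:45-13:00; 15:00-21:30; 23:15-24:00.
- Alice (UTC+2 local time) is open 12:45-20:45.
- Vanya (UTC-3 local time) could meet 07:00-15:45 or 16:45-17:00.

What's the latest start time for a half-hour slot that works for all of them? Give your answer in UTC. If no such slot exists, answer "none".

18:00

Yara in UTC: 11:30-14:30, 16:00-19:15, 20:45-21:00 (add 3h to convert from UTC-3).
Sofia in UTC: 11:30-14:30, 16:00-21:00 (add 3h to convert from UTC-3).
Divya in UTC: 10:00-19:15, 20:00-21:00 (subtract 2h to convert from UTC+2).
Clara in UTC: 11:00-15:15, 15:30-20:15 (subtract 3h to convert from UTC+3).
Priya in UTC: 09:45-10:00, 12:00-18:30, 20:15-21:00 (subtract 3h to convert from UTC+3).
Alice in UTC: 10:45-18:45 (subtract 2h to convert from UTC+2).
Vanya in UTC: 10:00-18:45, 19:45-20:00 (add 3h to convert from UTC-3).
Yara ∩ Sofia: 11:30-14:30, 16:00-19:15, 20:45-21:00.
Yara ∩ Sofia ∩ Divya: 11:30-14:30, 16:00-19:15, 20:45-21:00.
Yara ∩ Sofia ∩ Divya ∩ Clara: 11:30-14:30, 16:00-19:15.
Yara ∩ Sofia ∩ Divya ∩ Clara ∩ Priya: 12:00-14:30, 16:00-18:30.
Yara ∩ Sofia ∩ Divya ∩ Clara ∩ Priya ∩ Alice: 12:00-14:30, 16:00-18:30.
Yara ∩ Sofia ∩ Divya ∩ Clara ∩ Priya ∩ Alice ∩ Vanya: 12:00-14:30, 16:00-18:30.
The last common window of at least 30 minutes is 16:00-18:30; a 30-minute meeting can start as late as 18:00 and still end by 18:30.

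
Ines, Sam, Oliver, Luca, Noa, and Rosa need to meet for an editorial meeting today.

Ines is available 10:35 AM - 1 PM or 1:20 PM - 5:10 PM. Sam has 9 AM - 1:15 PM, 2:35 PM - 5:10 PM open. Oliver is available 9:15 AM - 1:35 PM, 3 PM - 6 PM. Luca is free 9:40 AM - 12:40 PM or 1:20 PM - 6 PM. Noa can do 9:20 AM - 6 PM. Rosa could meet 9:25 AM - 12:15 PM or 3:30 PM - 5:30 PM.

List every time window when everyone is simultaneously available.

Ines ∩ Sam: 10:35-13:00, 14:35-17:10.
Ines ∩ Sam ∩ Oliver: 10:35-13:00, 15:00-17:10.
Ines ∩ Sam ∩ Oliver ∩ Luca: 10:35-12:40, 15:00-17:10.
Ines ∩ Sam ∩ Oliver ∩ Luca ∩ Noa: 10:35-12:40, 15:00-17:10.
Ines ∩ Sam ∩ Oliver ∩ Luca ∩ Noa ∩ Rosa: 10:35-12:15, 15:30-17:10.

10:35-12:15, 15:30-17:10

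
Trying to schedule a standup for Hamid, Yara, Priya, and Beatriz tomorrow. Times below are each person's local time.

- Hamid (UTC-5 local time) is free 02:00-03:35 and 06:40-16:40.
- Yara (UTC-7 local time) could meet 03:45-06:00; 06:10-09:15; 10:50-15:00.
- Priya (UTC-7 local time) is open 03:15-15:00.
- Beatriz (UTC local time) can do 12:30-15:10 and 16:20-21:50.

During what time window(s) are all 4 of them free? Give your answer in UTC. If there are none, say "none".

12:30-13:00, 13:10-15:10, 17:50-21:40

Hamid in UTC: 07:00-08:35, 11:40-21:40 (add 5h to convert from UTC-5).
Yara in UTC: 10:45-13:00, 13:10-16:15, 17:50-22:00 (add 7h to convert from UTC-7).
Priya in UTC: 10:15-22:00 (add 7h to convert from UTC-7).
Beatriz in UTC: 12:30-15:10, 16:20-21:50.
Hamid ∩ Yara: 11:40-13:00, 13:10-16:15, 17:50-21:40.
Hamid ∩ Yara ∩ Priya: 11:40-13:00, 13:10-16:15, 17:50-21:40.
Hamid ∩ Yara ∩ Priya ∩ Beatriz: 12:30-13:00, 13:10-15:10, 17:50-21:40.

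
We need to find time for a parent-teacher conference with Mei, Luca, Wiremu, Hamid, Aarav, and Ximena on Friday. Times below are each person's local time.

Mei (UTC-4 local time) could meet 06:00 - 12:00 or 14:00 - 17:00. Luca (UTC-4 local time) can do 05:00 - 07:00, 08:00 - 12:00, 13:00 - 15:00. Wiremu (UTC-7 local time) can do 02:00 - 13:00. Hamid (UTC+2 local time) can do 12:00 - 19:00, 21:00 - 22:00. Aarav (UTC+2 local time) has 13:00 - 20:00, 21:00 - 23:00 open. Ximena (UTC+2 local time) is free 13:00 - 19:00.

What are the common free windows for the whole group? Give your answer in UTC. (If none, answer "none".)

12:00-16:00

Mei in UTC: 10:00-16:00, 18:00-21:00 (add 4h to convert from UTC-4).
Luca in UTC: 09:00-11:00, 12:00-16:00, 17:00-19:00 (add 4h to convert from UTC-4).
Wiremu in UTC: 09:00-20:00 (add 7h to convert from UTC-7).
Hamid in UTC: 10:00-17:00, 19:00-20:00 (subtract 2h to convert from UTC+2).
Aarav in UTC: 11:00-18:00, 19:00-21:00 (subtract 2h to convert from UTC+2).
Ximena in UTC: 11:00-17:00 (subtract 2h to convert from UTC+2).
Mei ∩ Luca: 10:00-11:00, 12:00-16:00, 18:00-19:00.
Mei ∩ Luca ∩ Wiremu: 10:00-11:00, 12:00-16:00, 18:00-19:00.
Mei ∩ Luca ∩ Wiremu ∩ Hamid: 10:00-11:00, 12:00-16:00.
Mei ∩ Luca ∩ Wiremu ∩ Hamid ∩ Aarav: 12:00-16:00.
Mei ∩ Luca ∩ Wiremu ∩ Hamid ∩ Aarav ∩ Ximena: 12:00-16:00.
Those are the intersection windows.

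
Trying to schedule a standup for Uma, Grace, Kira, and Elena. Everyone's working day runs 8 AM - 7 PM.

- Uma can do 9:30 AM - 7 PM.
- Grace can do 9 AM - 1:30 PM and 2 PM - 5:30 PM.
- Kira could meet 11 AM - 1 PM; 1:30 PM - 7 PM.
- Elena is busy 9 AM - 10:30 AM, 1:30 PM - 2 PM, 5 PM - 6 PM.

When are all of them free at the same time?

Uma free: 09:30-19:00.
Grace free: 09:00-13:30, 14:00-17:30.
Kira free: 11:00-13:00, 13:30-19:00.
Elena free: 08:00-09:00, 10:30-13:30, 14:00-17:00, 18:00-19:00 (invert busy blocks within the working day).
Uma ∩ Grace: 09:30-13:30, 14:00-17:30.
Uma ∩ Grace ∩ Kira: 11:00-13:00, 14:00-17:30.
Uma ∩ Grace ∩ Kira ∩ Elena: 11:00-13:00, 14:00-17:00.

11:00-13:00, 14:00-17:00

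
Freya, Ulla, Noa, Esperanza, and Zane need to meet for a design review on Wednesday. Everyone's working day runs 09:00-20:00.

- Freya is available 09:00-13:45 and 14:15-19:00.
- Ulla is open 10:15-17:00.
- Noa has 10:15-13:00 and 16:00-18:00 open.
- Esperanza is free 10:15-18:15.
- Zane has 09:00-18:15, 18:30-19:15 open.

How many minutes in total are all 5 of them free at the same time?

Freya ∩ Ulla: 10:15-13:45, 14:15-17:00.
Freya ∩ Ulla ∩ Noa: 10:15-13:00, 16:00-17:00.
Freya ∩ Ulla ∩ Noa ∩ Esperanza: 10:15-13:00, 16:00-17:00.
Freya ∩ Ulla ∩ Noa ∩ Esperanza ∩ Zane: 10:15-13:00, 16:00-17:00.
Those are the intersection windows.
Summing the common windows: 165 + 60 = 225 minutes.

225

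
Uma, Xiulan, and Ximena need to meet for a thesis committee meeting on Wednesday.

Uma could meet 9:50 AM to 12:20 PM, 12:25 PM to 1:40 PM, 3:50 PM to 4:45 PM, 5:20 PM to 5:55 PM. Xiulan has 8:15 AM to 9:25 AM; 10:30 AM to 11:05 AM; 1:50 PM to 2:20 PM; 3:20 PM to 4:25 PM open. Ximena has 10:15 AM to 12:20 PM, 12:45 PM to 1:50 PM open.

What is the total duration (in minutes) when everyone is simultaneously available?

Uma ∩ Xiulan: 10:30-11:05, 15:50-16:25.
Uma ∩ Xiulan ∩ Ximena: 10:30-11:05.
That's a single block of 35 minutes.

35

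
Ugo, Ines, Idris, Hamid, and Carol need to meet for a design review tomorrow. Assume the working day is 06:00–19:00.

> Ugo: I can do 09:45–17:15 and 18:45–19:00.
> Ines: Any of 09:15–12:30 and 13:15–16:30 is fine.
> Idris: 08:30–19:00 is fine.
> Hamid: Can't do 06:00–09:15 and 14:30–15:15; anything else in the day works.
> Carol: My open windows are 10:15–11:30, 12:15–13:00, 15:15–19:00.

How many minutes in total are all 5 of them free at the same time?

Ugo free: 09:45-17:15, 18:45-19:00.
Ines free: 09:15-12:30, 13:15-16:30.
Idris free: 08:30-19:00.
Hamid free: 09:15-14:30, 15:15-19:00 (invert busy blocks within the working day).
Carol free: 10:15-11:30, 12:15-13:00, 15:15-19:00.
Ugo ∩ Ines: 09:45-12:30, 13:15-16:30.
Ugo ∩ Ines ∩ Idris: 09:45-12:30, 13:15-16:30.
Ugo ∩ Ines ∩ Idris ∩ Hamid: 09:45-12:30, 13:15-14:30, 15:15-16:30.
Ugo ∩ Ines ∩ Idris ∩ Hamid ∩ Carol: 10:15-11:30, 12:15-12:30, 15:15-16:30.
Summing the common windows: 75 + 15 + 75 = 165 minutes.

165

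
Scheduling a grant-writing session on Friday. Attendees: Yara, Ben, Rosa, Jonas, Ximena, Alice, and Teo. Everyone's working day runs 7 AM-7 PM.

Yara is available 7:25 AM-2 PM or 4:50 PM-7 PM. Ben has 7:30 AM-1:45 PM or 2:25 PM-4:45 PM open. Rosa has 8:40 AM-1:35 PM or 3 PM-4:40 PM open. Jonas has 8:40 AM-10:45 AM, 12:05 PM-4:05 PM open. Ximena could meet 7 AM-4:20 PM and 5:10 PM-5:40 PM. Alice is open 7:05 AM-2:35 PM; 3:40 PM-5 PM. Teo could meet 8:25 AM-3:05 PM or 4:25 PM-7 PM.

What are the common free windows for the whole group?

08:40-10:45, 12:05-13:35

Yara ∩ Ben: 07:30-13:45.
Yara ∩ Ben ∩ Rosa: 08:40-13:35.
Yara ∩ Ben ∩ Rosa ∩ Jonas: 08:40-10:45, 12:05-13:35.
Yara ∩ Ben ∩ Rosa ∩ Jonas ∩ Ximena: 08:40-10:45, 12:05-13:35.
Yara ∩ Ben ∩ Rosa ∩ Jonas ∩ Ximena ∩ Alice: 08:40-10:45, 12:05-13:35.
Yara ∩ Ben ∩ Rosa ∩ Jonas ∩ Ximena ∩ Alice ∩ Teo: 08:40-10:45, 12:05-13:35.
Those are the intersection windows.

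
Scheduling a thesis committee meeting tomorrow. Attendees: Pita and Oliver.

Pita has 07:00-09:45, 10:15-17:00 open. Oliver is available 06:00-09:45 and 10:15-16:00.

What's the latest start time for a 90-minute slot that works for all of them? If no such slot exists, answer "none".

Pita ∩ Oliver: 07:00-09:45, 10:15-16:00.
The last common window of at least 90 minutes is 10:15-16:00; a 90-minute meeting can start as late as 14:30 and still end by 16:00.

14:30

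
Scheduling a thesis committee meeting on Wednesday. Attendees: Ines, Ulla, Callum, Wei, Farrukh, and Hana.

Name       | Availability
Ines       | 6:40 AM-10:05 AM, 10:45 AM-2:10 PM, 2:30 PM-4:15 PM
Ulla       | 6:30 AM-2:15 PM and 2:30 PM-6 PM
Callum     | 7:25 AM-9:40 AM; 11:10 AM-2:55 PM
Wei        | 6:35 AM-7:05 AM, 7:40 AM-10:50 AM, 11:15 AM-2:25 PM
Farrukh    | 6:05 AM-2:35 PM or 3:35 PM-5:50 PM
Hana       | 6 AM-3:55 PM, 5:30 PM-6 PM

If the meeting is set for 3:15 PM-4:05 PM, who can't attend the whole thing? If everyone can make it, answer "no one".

Ines: free for 15:15-16:05. Ulla: free for 15:15-16:05. Callum: not fully free for 15:15-16:05. Wei: not fully free for 15:15-16:05. Farrukh: not fully free for 15:15-16:05. Hana: not fully free for 15:15-16:05.

Callum, Farrukh, Hana, Wei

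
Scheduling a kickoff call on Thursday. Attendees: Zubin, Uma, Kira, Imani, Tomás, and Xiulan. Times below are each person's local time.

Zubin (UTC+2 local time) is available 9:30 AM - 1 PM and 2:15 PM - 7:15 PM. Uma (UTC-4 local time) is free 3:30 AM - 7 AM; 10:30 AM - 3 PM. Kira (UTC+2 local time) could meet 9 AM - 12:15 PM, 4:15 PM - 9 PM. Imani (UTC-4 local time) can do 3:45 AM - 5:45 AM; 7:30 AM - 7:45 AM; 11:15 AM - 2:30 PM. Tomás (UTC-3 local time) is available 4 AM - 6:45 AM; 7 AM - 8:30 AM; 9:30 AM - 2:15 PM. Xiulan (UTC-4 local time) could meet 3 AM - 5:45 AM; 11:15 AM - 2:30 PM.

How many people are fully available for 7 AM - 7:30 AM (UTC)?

Zubin in UTC: 07:30-11:00, 12:15-17:15 (subtract 2h to convert from UTC+2).
Uma in UTC: 07:30-11:00, 14:30-19:00 (add 4h to convert from UTC-4).
Kira in UTC: 07:00-10:15, 14:15-19:00 (subtract 2h to convert from UTC+2).
Imani in UTC: 07:45-09:45, 11:30-11:45, 15:15-18:30 (add 4h to convert from UTC-4).
Tomás in UTC: 07:00-09:45, 10:00-11:30, 12:30-17:15 (add 3h to convert from UTC-3).
Xiulan in UTC: 07:00-09:45, 15:15-18:30 (add 4h to convert from UTC-4).
Kira, Tomás, and Xiulan can make the full 07:00-07:30 slot — that's 3.

3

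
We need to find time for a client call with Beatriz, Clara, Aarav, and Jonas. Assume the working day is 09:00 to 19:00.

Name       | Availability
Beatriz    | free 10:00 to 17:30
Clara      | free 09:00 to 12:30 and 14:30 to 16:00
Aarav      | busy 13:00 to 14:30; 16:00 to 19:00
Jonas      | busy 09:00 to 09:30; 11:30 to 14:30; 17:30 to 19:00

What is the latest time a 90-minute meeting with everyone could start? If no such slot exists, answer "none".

14:30

Beatriz free: 10:00-17:30.
Clara free: 09:00-12:30, 14:30-16:00.
Aarav free: 09:00-13:00, 14:30-16:00 (invert busy blocks within the working day).
Jonas free: 09:30-11:30, 14:30-17:30 (invert busy blocks within the working day).
Beatriz ∩ Clara: 10:00-12:30, 14:30-16:00.
Beatriz ∩ Clara ∩ Aarav: 10:00-12:30, 14:30-16:00.
Beatriz ∩ Clara ∩ Aarav ∩ Jonas: 10:00-11:30, 14:30-16:00.
So the common availability across everyone is 10:00-11:30, 14:30-16:00.
The last common window of at least 90 minutes is 14:30-16:00; a 90-minute meeting can start as late as 14:30 and still end by 16:00.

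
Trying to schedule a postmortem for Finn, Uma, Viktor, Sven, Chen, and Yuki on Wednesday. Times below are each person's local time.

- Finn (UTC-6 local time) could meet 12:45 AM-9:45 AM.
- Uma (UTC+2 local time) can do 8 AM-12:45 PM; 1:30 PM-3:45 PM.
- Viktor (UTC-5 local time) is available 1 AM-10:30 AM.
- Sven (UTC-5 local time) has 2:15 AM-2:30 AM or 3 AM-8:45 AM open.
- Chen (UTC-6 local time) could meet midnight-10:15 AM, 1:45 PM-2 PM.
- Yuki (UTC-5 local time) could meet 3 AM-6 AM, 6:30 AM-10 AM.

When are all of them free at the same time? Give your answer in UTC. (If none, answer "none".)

08:00-10:45, 11:30-13:45

Finn in UTC: 06:45-15:45 (add 6h to convert from UTC-6).
Uma in UTC: 06:00-10:45, 11:30-13:45 (subtract 2h to convert from UTC+2).
Viktor in UTC: 06:00-15:30 (add 5h to convert from UTC-5).
Sven in UTC: 07:15-07:30, 08:00-13:45 (add 5h to convert from UTC-5).
Chen in UTC: 06:00-16:15, 19:45-20:00 (add 6h to convert from UTC-6).
Yuki in UTC: 08:00-11:00, 11:30-15:00 (add 5h to convert from UTC-5).
Finn ∩ Uma: 06:45-10:45, 11:30-13:45.
Finn ∩ Uma ∩ Viktor: 06:45-10:45, 11:30-13:45.
Finn ∩ Uma ∩ Viktor ∩ Sven: 07:15-07:30, 08:00-10:45, 11:30-13:45.
Finn ∩ Uma ∩ Viktor ∩ Sven ∩ Chen: 07:15-07:30, 08:00-10:45, 11:30-13:45.
Finn ∩ Uma ∩ Viktor ∩ Sven ∩ Chen ∩ Yuki: 08:00-10:45, 11:30-13:45.
So the common availability across everyone is 08:00-10:45, 11:30-13:45.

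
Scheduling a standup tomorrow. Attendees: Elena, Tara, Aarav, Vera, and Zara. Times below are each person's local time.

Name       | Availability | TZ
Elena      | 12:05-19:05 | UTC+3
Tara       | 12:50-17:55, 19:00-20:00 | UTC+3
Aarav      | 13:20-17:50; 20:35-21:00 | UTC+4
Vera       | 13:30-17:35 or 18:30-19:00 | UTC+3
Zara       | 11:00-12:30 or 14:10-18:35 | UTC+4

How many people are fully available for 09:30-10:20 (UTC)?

Elena in UTC: 09:05-16:05 (subtract 3h to convert from UTC+3).
Tara in UTC: 09:50-14:55, 16:00-17:00 (subtract 3h to convert from UTC+3).
Aarav in UTC: 09:20-13:50, 16:35-17:00 (subtract 4h to convert from UTC+4).
Vera in UTC: 10:30-14:35, 15:30-16:00 (subtract 3h to convert from UTC+3).
Zara in UTC: 07:00-08:30, 10:10-14:35 (subtract 4h to convert from UTC+4).
Elena and Aarav can make the full 09:30-10:20 slot — that's 2.

2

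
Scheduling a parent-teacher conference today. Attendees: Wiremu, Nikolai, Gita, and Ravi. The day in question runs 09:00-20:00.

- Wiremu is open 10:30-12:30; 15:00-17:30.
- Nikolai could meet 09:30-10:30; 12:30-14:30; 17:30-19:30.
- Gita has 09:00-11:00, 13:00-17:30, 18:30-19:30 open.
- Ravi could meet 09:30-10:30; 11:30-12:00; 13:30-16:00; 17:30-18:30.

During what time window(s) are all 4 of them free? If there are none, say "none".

Wiremu ∩ Nikolai: ∅.
Wiremu ∩ Nikolai ∩ Gita: ∅.
Wiremu ∩ Nikolai ∩ Gita ∩ Ravi: ∅.
There is no time when everyone is free.

none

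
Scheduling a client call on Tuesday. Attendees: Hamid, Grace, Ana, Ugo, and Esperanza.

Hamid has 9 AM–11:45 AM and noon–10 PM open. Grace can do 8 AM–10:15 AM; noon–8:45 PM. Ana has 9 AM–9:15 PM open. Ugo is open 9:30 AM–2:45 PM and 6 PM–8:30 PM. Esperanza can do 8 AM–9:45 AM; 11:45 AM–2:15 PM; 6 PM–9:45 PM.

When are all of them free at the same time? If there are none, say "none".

09:30-09:45, 12:00-14:15, 18:00-20:30

Hamid ∩ Grace: 09:00-10:15, 12:00-20:45.
Hamid ∩ Grace ∩ Ana: 09:00-10:15, 12:00-20:45.
Hamid ∩ Grace ∩ Ana ∩ Ugo: 09:30-10:15, 12:00-14:45, 18:00-20:30.
Hamid ∩ Grace ∩ Ana ∩ Ugo ∩ Esperanza: 09:30-09:45, 12:00-14:15, 18:00-20:30.
Those are the intersection windows.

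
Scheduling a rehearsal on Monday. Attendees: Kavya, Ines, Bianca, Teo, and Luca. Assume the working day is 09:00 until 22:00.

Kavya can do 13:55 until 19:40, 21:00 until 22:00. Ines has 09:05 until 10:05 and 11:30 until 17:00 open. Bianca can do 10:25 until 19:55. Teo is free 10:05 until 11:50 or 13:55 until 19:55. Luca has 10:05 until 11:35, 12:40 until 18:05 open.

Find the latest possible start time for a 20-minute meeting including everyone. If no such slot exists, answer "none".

16:40

Kavya ∩ Ines: 13:55-17:00.
Kavya ∩ Ines ∩ Bianca: 13:55-17:00.
Kavya ∩ Ines ∩ Bianca ∩ Teo: 13:55-17:00.
Kavya ∩ Ines ∩ Bianca ∩ Teo ∩ Luca: 13:55-17:00.
The last common window of at least 20 minutes is 13:55-17:00; a 20-minute meeting can start as late as 16:40 and still end by 17:00.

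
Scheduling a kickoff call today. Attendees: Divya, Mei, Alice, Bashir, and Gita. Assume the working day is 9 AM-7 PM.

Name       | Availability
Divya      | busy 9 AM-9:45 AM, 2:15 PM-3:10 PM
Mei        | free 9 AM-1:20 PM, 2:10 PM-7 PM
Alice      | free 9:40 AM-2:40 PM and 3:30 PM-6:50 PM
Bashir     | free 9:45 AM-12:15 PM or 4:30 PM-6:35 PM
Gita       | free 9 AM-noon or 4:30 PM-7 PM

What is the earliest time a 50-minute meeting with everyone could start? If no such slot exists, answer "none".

09:45

Divya free: 09:45-14:15, 15:10-19:00 (invert busy blocks within the working day).
Mei free: 09:00-13:20, 14:10-19:00.
Alice free: 09:40-14:40, 15:30-18:50.
Bashir free: 09:45-12:15, 16:30-18:35.
Gita free: 09:00-12:00, 16:30-19:00.
Divya ∩ Mei: 09:45-13:20, 14:10-14:15, 15:10-19:00.
Divya ∩ Mei ∩ Alice: 09:45-13:20, 14:10-14:15, 15:30-18:50.
Divya ∩ Mei ∩ Alice ∩ Bashir: 09:45-12:15, 16:30-18:35.
Divya ∩ Mei ∩ Alice ∩ Bashir ∩ Gita: 09:45-12:00, 16:30-18:35.
So the common availability across everyone is 09:45-12:00, 16:30-18:35.
The first common window of at least 50 minutes is 09:45-12:00, so the earliest start is 09:45.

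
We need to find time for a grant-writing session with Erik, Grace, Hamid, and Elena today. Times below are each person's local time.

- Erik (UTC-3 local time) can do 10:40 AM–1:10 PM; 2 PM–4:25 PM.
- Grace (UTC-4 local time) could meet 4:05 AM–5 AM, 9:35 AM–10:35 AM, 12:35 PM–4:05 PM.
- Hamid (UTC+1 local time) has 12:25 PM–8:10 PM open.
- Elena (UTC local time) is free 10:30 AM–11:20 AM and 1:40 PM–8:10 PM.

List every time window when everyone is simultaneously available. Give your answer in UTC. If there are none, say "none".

Erik in UTC: 13:40-16:10, 17:00-19:25 (add 3h to convert from UTC-3).
Grace in UTC: 08:05-09:00, 13:35-14:35, 16:35-20:05 (add 4h to convert from UTC-4).
Hamid in UTC: 11:25-19:10 (subtract 1h to convert from UTC+1).
Elena in UTC: 10:30-11:20, 13:40-20:10.
Erik ∩ Grace: 13:40-14:35, 17:00-19:25.
Erik ∩ Grace ∩ Hamid: 13:40-14:35, 17:00-19:10.
Erik ∩ Grace ∩ Hamid ∩ Elena: 13:40-14:35, 17:00-19:10.
Those are the intersection windows.

13:40-14:35, 17:00-19:10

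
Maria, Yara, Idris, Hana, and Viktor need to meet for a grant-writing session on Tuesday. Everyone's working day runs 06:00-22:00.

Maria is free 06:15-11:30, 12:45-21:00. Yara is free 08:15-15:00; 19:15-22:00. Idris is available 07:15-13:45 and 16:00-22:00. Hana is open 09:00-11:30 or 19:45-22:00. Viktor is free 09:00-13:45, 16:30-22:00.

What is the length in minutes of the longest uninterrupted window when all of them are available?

150

Maria ∩ Yara: 08:15-11:30, 12:45-15:00, 19:15-21:00.
Maria ∩ Yara ∩ Idris: 08:15-11:30, 12:45-13:45, 19:15-21:00.
Maria ∩ Yara ∩ Idris ∩ Hana: 09:00-11:30, 19:45-21:00.
Maria ∩ Yara ∩ Idris ∩ Hana ∩ Viktor: 09:00-11:30, 19:45-21:00.
The longest is 09:00-11:30 at 150 minutes.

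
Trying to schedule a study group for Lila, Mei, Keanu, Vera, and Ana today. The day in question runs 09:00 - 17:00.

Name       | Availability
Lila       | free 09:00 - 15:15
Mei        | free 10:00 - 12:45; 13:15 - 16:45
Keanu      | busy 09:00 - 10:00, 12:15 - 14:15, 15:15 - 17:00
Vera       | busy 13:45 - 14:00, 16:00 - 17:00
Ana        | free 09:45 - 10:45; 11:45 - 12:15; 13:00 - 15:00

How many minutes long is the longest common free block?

Lila free: 09:00-15:15.
Mei free: 10:00-12:45, 13:15-16:45.
Keanu free: 10:00-12:15, 14:15-15:15 (invert busy blocks within the working day).
Vera free: 09:00-13:45, 14:00-16:00 (invert busy blocks within the working day).
Ana free: 09:45-10:45, 11:45-12:15, 13:00-15:00.
Lila ∩ Mei: 10:00-12:45, 13:15-15:15.
Lila ∩ Mei ∩ Keanu: 10:00-12:15, 14:15-15:15.
Lila ∩ Mei ∩ Keanu ∩ Vera: 10:00-12:15, 14:15-15:15.
Lila ∩ Mei ∩ Keanu ∩ Vera ∩ Ana: 10:00-10:45, 11:45-12:15, 14:15-15:00.
So the common availability across everyone is 10:00-10:45, 11:45-12:15, 14:15-15:00.
The longest is 10:00-10:45 at 45 minutes.

45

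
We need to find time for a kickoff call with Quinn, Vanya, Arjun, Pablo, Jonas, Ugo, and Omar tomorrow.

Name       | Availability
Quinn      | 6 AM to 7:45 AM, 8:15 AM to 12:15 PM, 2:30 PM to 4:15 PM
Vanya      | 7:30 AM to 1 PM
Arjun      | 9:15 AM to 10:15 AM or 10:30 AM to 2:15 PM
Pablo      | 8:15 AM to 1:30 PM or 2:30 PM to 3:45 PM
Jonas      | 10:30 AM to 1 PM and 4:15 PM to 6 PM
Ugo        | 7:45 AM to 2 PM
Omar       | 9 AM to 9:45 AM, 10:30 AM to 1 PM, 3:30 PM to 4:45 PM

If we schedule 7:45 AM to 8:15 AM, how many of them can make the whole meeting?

Vanya and Ugo can make the full 07:45-08:15 slot — that's 2.

2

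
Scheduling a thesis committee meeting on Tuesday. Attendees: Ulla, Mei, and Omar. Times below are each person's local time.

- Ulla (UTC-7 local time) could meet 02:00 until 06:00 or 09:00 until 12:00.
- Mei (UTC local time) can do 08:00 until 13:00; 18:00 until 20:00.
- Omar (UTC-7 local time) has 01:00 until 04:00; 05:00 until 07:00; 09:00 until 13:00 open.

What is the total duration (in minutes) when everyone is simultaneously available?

Ulla in UTC: 09:00-13:00, 16:00-19:00 (add 7h to convert from UTC-7).
Mei in UTC: 08:00-13:00, 18:00-20:00.
Omar in UTC: 08:00-11:00, 12:00-14:00, 16:00-20:00 (add 7h to convert from UTC-7).
Ulla ∩ Mei: 09:00-13:00, 18:00-19:00.
Ulla ∩ Mei ∩ Omar: 09:00-11:00, 12:00-13:00, 18:00-19:00.
Those are the intersection windows.
Summing the common windows: 120 + 60 + 60 = 240 minutes.

240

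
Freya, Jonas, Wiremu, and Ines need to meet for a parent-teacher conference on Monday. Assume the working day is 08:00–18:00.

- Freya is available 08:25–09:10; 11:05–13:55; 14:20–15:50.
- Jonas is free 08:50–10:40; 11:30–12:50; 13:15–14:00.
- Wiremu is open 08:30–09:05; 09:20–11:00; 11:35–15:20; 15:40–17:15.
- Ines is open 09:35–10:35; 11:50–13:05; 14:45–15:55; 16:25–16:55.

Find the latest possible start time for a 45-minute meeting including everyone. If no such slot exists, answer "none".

12:05

Freya ∩ Jonas: 08:50-09:10, 11:30-12:50, 13:15-13:55.
Freya ∩ Jonas ∩ Wiremu: 08:50-09:05, 11:35-12:50, 13:15-13:55.
Freya ∩ Jonas ∩ Wiremu ∩ Ines: 11:50-12:50.
The last common window of at least 45 minutes is 11:50-12:50; a 45-minute meeting can start as late as 12:05 and still end by 12:50.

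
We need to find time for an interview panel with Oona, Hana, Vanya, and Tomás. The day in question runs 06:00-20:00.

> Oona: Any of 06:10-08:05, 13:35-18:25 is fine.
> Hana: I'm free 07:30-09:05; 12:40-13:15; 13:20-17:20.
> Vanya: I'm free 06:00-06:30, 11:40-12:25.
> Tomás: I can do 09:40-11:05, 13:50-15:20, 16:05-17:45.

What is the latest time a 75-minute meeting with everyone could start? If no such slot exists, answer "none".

none

Oona ∩ Hana: 07:30-08:05, 13:35-17:20.
Oona ∩ Hana ∩ Vanya: ∅.
Oona ∩ Hana ∩ Vanya ∩ Tomás: ∅.
There is no time when everyone is free.
No common window is at least 75 minutes long.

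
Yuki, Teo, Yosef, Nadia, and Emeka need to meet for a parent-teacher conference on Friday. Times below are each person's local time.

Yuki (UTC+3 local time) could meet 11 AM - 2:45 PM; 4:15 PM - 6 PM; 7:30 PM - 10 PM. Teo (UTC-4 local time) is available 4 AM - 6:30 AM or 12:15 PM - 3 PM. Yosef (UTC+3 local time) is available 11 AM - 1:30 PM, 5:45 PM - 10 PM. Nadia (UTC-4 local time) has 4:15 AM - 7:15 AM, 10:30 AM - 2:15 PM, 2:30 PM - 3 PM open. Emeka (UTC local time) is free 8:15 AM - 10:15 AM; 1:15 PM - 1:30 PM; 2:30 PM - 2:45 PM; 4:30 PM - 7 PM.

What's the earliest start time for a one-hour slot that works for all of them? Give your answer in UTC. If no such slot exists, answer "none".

Yuki in UTC: 08:00-11:45, 13:15-15:00, 16:30-19:00 (subtract 3h to convert from UTC+3).
Teo in UTC: 08:00-10:30, 16:15-19:00 (add 4h to convert from UTC-4).
Yosef in UTC: 08:00-10:30, 14:45-19:00 (subtract 3h to convert from UTC+3).
Nadia in UTC: 08:15-11:15, 14:30-18:15, 18:30-19:00 (add 4h to convert from UTC-4).
Emeka in UTC: 08:15-10:15, 13:15-13:30, 14:30-14:45, 16:30-19:00.
Yuki ∩ Teo: 08:00-10:30, 16:30-19:00.
Yuki ∩ Teo ∩ Yosef: 08:00-10:30, 16:30-19:00.
Yuki ∩ Teo ∩ Yosef ∩ Nadia: 08:15-10:30, 16:30-18:15, 18:30-19:00.
Yuki ∩ Teo ∩ Yosef ∩ Nadia ∩ Emeka: 08:15-10:15, 16:30-18:15, 18:30-19:00.
So the common availability across everyone is 08:15-10:15, 16:30-18:15, 18:30-19:00.
The first common window of at least 60 minutes is 08:15-10:15, so the earliest start is 08:15.

08:15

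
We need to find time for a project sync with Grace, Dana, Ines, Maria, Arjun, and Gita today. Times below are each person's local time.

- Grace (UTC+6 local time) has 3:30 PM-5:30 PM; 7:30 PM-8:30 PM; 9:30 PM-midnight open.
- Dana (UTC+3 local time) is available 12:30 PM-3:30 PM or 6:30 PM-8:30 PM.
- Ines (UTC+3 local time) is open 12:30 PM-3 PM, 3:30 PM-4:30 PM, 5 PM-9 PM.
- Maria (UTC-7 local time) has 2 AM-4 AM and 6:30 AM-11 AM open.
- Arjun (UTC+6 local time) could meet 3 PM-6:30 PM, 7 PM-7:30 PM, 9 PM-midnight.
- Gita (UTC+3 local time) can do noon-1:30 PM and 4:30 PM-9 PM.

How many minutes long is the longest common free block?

120

Grace in UTC: 09:30-11:30, 13:30-14:30, 15:30-18:00 (subtract 6h to convert from UTC+6).
Dana in UTC: 09:30-12:30, 15:30-17:30 (subtract 3h to convert from UTC+3).
Ines in UTC: 09:30-12:00, 12:30-13:30, 14:00-18:00 (subtract 3h to convert from UTC+3).
Maria in UTC: 09:00-11:00, 13:30-18:00 (add 7h to convert from UTC-7).
Arjun in UTC: 09:00-12:30, 13:00-13:30, 15:00-18:00 (subtract 6h to convert from UTC+6).
Gita in UTC: 09:00-10:30, 13:30-18:00 (subtract 3h to convert from UTC+3).
Grace ∩ Dana: 09:30-11:30, 15:30-17:30.
Grace ∩ Dana ∩ Ines: 09:30-11:30, 15:30-17:30.
Grace ∩ Dana ∩ Ines ∩ Maria: 09:30-11:00, 15:30-17:30.
Grace ∩ Dana ∩ Ines ∩ Maria ∩ Arjun: 09:30-11:00, 15:30-17:30.
Grace ∩ Dana ∩ Ines ∩ Maria ∩ Arjun ∩ Gita: 09:30-10:30, 15:30-17:30.
Those are the intersection windows.
The longest is 15:30-17:30 at 120 minutes.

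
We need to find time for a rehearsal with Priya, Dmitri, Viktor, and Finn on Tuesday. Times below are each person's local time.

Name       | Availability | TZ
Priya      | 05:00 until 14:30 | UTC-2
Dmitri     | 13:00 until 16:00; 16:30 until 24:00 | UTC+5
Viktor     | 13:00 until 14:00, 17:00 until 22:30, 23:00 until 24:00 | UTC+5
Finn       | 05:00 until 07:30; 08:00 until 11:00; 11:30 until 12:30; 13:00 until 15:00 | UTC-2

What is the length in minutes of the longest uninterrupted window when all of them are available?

Priya in UTC: 07:00-16:30 (add 2h to convert from UTC-2).
Dmitri in UTC: 08:00-11:00, 11:30-19:00 (subtract 5h to convert from UTC+5).
Viktor in UTC: 08:00-09:00, 12:00-17:30, 18:00-19:00 (subtract 5h to convert from UTC+5).
Finn in UTC: 07:00-09:30, 10:00-13:00, 13:30-14:30, 15:00-17:00 (add 2h to convert from UTC-2).
Priya ∩ Dmitri: 08:00-11:00, 11:30-16:30.
Priya ∩ Dmitri ∩ Viktor: 08:00-09:00, 12:00-16:30.
Priya ∩ Dmitri ∩ Viktor ∩ Finn: 08:00-09:00, 12:00-13:00, 13:30-14:30, 15:00-16:30.
The longest is 15:00-16:30 at 90 minutes.

90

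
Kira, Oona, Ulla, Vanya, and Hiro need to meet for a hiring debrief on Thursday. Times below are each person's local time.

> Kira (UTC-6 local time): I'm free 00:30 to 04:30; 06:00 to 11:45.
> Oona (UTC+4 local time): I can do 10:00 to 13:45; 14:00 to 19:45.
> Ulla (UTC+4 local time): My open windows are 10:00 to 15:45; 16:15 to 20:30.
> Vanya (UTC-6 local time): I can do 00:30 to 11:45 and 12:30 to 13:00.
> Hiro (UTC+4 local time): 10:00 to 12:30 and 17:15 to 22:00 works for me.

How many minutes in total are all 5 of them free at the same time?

270

Kira in UTC: 06:30-10:30, 12:00-17:45 (add 6h to convert from UTC-6).
Oona in UTC: 06:00-09:45, 10:00-15:45 (subtract 4h to convert from UTC+4).
Ulla in UTC: 06:00-11:45, 12:15-16:30 (subtract 4h to convert from UTC+4).
Vanya in UTC: 06:30-17:45, 18:30-19:00 (add 6h to convert from UTC-6).
Hiro in UTC: 06:00-08:30, 13:15-18:00 (subtract 4h to convert from UTC+4).
Kira ∩ Oona: 06:30-09:45, 10:00-10:30, 12:00-15:45.
Kira ∩ Oona ∩ Ulla: 06:30-09:45, 10:00-10:30, 12:15-15:45.
Kira ∩ Oona ∩ Ulla ∩ Vanya: 06:30-09:45, 10:00-10:30, 12:15-15:45.
Kira ∩ Oona ∩ Ulla ∩ Vanya ∩ Hiro: 06:30-08:30, 13:15-15:45.
Those are the intersection windows.
Summing the common windows: 120 + 150 = 270 minutes.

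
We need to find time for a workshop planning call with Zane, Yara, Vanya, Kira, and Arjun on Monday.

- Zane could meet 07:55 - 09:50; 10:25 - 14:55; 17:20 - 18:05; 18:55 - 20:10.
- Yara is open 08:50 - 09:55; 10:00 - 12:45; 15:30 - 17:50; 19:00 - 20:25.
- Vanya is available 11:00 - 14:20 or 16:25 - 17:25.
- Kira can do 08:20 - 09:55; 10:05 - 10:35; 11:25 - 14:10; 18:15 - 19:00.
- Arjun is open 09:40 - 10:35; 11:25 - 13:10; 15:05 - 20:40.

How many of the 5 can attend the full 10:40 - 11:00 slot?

2

Zane and Yara can make the full 10:40-11:00 slot — that's 2.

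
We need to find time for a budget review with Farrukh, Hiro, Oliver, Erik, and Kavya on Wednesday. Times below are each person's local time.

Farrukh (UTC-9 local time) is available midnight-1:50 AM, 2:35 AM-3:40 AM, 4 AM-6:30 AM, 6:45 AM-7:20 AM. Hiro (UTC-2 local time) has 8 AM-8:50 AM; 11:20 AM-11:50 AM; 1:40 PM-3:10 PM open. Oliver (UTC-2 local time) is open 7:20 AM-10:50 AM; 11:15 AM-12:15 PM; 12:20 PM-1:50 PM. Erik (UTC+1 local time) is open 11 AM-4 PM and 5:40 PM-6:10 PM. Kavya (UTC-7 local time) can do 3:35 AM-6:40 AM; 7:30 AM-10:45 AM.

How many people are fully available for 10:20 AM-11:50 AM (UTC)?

2

Farrukh in UTC: 09:00-10:50, 11:35-12:40, 13:00-15:30, 15:45-16:20 (add 9h to convert from UTC-9).
Hiro in UTC: 10:00-10:50, 13:20-13:50, 15:40-17:10 (add 2h to convert from UTC-2).
Oliver in UTC: 09:20-12:50, 13:15-14:15, 14:20-15:50 (add 2h to convert from UTC-2).
Erik in UTC: 10:00-15:00, 16:40-17:10 (subtract 1h to convert from UTC+1).
Kavya in UTC: 10:35-13:40, 14:30-17:45 (add 7h to convert from UTC-7).
Oliver and Erik can make the full 10:20-11:50 slot — that's 2.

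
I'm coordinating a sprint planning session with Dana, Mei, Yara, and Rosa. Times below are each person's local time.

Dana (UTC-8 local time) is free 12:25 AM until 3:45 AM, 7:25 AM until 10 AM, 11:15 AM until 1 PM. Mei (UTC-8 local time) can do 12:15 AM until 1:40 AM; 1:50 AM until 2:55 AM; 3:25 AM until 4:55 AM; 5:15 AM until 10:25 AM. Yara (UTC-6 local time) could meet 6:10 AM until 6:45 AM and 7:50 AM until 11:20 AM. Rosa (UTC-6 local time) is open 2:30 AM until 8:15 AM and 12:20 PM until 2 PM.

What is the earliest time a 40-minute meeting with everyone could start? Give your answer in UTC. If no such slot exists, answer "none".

none

Dana in UTC: 08:25-11:45, 15:25-18:00, 19:15-21:00 (add 8h to convert from UTC-8).
Mei in UTC: 08:15-09:40, 09:50-10:55, 11:25-12:55, 13:15-18:25 (add 8h to convert from UTC-8).
Yara in UTC: 12:10-12:45, 13:50-17:20 (add 6h to convert from UTC-6).
Rosa in UTC: 08:30-14:15, 18:20-20:00 (add 6h to convert from UTC-6).
Dana ∩ Mei: 08:25-09:40, 09:50-10:55, 11:25-11:45, 15:25-18:00.
Dana ∩ Mei ∩ Yara: 15:25-17:20.
Dana ∩ Mei ∩ Yara ∩ Rosa: ∅.
There is no time when everyone is free.
No common window is at least 40 minutes long.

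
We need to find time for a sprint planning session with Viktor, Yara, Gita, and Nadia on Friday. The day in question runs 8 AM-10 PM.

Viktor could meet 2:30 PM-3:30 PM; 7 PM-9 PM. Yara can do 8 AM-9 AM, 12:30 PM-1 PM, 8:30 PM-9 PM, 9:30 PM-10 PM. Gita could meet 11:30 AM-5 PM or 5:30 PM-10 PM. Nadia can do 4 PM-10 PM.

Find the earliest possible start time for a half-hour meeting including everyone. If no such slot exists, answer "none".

Viktor ∩ Yara: 20:30-21:00.
Viktor ∩ Yara ∩ Gita: 20:30-21:00.
Viktor ∩ Yara ∩ Gita ∩ Nadia: 20:30-21:00.
The first common window of at least 30 minutes is 20:30-21:00, so the earliest start is 20:30.

20:30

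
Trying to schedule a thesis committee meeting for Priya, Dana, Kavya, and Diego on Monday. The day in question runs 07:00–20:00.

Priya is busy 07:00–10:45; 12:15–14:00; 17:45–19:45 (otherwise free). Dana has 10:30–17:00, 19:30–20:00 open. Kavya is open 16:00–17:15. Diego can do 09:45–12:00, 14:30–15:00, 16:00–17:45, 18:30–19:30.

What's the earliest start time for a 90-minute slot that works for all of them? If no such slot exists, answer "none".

Priya free: 10:45-12:15, 14:00-17:45, 19:45-20:00 (invert busy blocks within the working day).
Dana free: 10:30-17:00, 19:30-20:00.
Kavya free: 16:00-17:15.
Diego free: 09:45-12:00, 14:30-15:00, 16:00-17:45, 18:30-19:30.
Priya ∩ Dana: 10:45-12:15, 14:00-17:00, 19:45-20:00.
Priya ∩ Dana ∩ Kavya: 16:00-17:00.
Priya ∩ Dana ∩ Kavya ∩ Diego: 16:00-17:00.
No common window is at least 90 minutes long.

none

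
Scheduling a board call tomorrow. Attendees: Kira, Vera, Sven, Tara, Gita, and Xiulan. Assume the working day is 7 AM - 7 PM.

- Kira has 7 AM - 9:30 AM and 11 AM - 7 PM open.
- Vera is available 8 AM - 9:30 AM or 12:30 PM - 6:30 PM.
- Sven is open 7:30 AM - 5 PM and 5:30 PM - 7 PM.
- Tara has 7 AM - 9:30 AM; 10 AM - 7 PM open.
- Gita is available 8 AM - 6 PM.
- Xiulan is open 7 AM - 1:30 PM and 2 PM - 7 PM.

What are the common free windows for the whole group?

08:00-09:30, 12:30-13:30, 14:00-17:00, 17:30-18:00

Kira ∩ Vera: 08:00-09:30, 12:30-18:30.
Kira ∩ Vera ∩ Sven: 08:00-09:30, 12:30-17:00, 17:30-18:30.
Kira ∩ Vera ∩ Sven ∩ Tara: 08:00-09:30, 12:30-17:00, 17:30-18:30.
Kira ∩ Vera ∩ Sven ∩ Tara ∩ Gita: 08:00-09:30, 12:30-17:00, 17:30-18:00.
Kira ∩ Vera ∩ Sven ∩ Tara ∩ Gita ∩ Xiulan: 08:00-09:30, 12:30-13:30, 14:00-17:00, 17:30-18:00.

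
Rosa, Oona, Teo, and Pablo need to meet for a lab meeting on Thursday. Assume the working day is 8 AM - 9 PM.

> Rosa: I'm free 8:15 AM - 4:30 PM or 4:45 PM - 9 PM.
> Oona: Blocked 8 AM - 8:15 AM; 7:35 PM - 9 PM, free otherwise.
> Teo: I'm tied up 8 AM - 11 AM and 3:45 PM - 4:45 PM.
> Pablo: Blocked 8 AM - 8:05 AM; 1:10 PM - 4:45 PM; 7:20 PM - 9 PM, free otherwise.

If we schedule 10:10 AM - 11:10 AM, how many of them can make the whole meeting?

Rosa free: 08:15-16:30, 16:45-21:00.
Oona free: 08:15-19:35 (invert busy blocks within the working day).
Teo free: 11:00-15:45, 16:45-21:00 (invert busy blocks within the working day).
Pablo free: 08:05-13:10, 16:45-19:20 (invert busy blocks within the working day).
Rosa, Oona, and Pablo can make the full 10:10-11:10 slot — that's 3.

3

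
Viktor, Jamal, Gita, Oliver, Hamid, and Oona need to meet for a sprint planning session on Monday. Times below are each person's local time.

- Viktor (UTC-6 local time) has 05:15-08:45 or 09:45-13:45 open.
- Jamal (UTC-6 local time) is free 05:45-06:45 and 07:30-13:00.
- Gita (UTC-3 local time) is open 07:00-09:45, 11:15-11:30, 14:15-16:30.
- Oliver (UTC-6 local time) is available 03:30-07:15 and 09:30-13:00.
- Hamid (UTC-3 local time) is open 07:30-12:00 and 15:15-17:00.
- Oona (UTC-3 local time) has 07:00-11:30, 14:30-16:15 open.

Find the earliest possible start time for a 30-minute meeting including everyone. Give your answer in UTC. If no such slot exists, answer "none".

11:45

Viktor in UTC: 11:15-14:45, 15:45-19:45 (add 6h to convert from UTC-6).
Jamal in UTC: 11:45-12:45, 13:30-19:00 (add 6h to convert from UTC-6).
Gita in UTC: 10:00-12:45, 14:15-14:30, 17:15-19:30 (add 3h to convert from UTC-3).
Oliver in UTC: 09:30-13:15, 15:30-19:00 (add 6h to convert from UTC-6).
Hamid in UTC: 10:30-15:00, 18:15-20:00 (add 3h to convert from UTC-3).
Oona in UTC: 10:00-14:30, 17:30-19:15 (add 3h to convert from UTC-3).
Viktor ∩ Jamal: 11:45-12:45, 13:30-14:45, 15:45-19:00.
Viktor ∩ Jamal ∩ Gita: 11:45-12:45, 14:15-14:30, 17:15-19:00.
Viktor ∩ Jamal ∩ Gita ∩ Oliver: 11:45-12:45, 17:15-19:00.
Viktor ∩ Jamal ∩ Gita ∩ Oliver ∩ Hamid: 11:45-12:45, 18:15-19:00.
Viktor ∩ Jamal ∩ Gita ∩ Oliver ∩ Hamid ∩ Oona: 11:45-12:45, 18:15-19:00.
The first common window of at least 30 minutes is 11:45-12:45, so the earliest start is 11:45.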